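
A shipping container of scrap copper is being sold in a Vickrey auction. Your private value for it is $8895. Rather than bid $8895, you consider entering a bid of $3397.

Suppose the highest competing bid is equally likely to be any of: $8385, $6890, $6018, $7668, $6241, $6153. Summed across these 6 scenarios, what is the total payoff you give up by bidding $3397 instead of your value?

The deviation costs you only when the competing bid falls strictly between $3397 and $8895; elsewhere both bids give the same outcome.
$8385: truthful payoff $510, deviation payoff $0 → loss $510.
$6890: truthful payoff $2005, deviation payoff $0 → loss $2005.
$6018: truthful payoff $2877, deviation payoff $0 → loss $2877.
$7668: truthful payoff $1227, deviation payoff $0 → loss $1227.
$6241: truthful payoff $2654, deviation payoff $0 → loss $2654.
$6153: truthful payoff $2742, deviation payoff $0 → loss $2742.
Total loss = $510 + $2005 + $2877 + $1227 + $2654 + $2742 = $12015.

$12015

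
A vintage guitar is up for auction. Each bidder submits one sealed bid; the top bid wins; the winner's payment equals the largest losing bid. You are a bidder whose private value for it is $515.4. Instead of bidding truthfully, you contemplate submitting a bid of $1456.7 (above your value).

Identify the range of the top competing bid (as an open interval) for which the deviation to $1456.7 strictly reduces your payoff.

If the competing bid is below $515.4, both bids win at the same price — no difference.
If it is above $1456.7, both bids lose — no difference.
If it lies strictly between $515.4 and $1456.7, bidding your value loses (payoff 0) while bidding $1456.7 wins at a price above your value (payoff negative).
So the deviation strictly hurts on the open interval ($515.4, $1456.7).
In a second-price auction your bid sets only whether you win, not what you pay, so bidding your true value is weakly dominant.

($515.4, $1456.7)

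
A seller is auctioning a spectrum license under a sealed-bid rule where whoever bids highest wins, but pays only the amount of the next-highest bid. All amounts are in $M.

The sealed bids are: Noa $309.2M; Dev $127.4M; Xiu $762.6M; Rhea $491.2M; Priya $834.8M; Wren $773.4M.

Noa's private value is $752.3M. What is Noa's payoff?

$0M

Highest bid: Priya at $834.8M, so Priya wins.
Second-highest bid: Wren at $773.4M — that is the price the winner pays.
Noa did not win, so Noa pays nothing and receives nothing: payoff $0M.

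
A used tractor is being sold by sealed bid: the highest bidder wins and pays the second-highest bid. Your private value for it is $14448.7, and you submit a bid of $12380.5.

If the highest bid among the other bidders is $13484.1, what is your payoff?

Your bid $12380.5 is below the highest competing bid $13484.1, so you lose.
A losing bidder pays nothing and receives nothing: payoff = $0.

$0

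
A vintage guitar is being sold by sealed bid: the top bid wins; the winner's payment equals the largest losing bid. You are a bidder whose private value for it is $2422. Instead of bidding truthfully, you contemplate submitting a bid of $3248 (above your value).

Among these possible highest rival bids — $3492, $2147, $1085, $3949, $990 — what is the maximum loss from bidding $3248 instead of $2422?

$3492: same outcome either way → loss $0.
$2147: same outcome either way → loss $0.
$1085: same outcome either way → loss $0.
$3949: same outcome either way → loss $0.
$990: same outcome either way → loss $0.
Maximum loss: $0.

$0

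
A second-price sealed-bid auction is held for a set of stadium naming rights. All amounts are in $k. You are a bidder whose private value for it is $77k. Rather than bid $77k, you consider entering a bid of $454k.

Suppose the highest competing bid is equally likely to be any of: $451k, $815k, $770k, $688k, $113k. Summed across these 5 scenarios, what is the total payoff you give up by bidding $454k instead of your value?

$410k

The deviation costs you only when the competing bid falls strictly between $77k and $454k; elsewhere both bids give the same outcome.
$451k: truthful payoff $0k, deviation payoff −$374k → loss $374k.
$815k: outcomes coincide → loss $0k.
$770k: outcomes coincide → loss $0k.
$688k: outcomes coincide → loss $0k.
$113k: truthful payoff $0k, deviation payoff −$36k → loss $36k.
Total loss = $374k + $36k = $410k.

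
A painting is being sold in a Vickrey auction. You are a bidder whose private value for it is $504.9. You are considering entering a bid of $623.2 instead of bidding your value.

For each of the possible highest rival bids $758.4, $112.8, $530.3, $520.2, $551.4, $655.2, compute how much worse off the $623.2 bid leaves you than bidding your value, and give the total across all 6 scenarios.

The deviation costs you only when the competing bid falls strictly between $504.9 and $623.2; elsewhere both bids give the same outcome.
$758.4: outcomes coincide → loss $0.
$112.8: outcomes coincide → loss $0.
$530.3: truthful payoff $0, deviation payoff −$25.4 → loss $25.4.
$520.2: truthful payoff $0, deviation payoff −$15.3 → loss $15.3.
$551.4: truthful payoff $0, deviation payoff −$46.5 → loss $46.5.
$655.2: outcomes coincide → loss $0.
Total loss = $25.4 + $15.3 + $46.5 = $87.2.

$87.2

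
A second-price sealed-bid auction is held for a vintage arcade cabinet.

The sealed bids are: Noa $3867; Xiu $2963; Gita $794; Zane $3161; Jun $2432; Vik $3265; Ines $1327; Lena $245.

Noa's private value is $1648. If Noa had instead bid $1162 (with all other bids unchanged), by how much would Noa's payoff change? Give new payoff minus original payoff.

$1617

The highest bid among the other bidders is $3265; Noa's bid doesn't change that.
Original bid $3867: Noa is highest, pays the top rival bid $3265; payoff $1648 − $3265 = −$1617.
Alternative bid $1162: Noa is not highest (top rival bid is $3265); payoff $0.
Change in payoff = $0 − (−$1617) = $1617.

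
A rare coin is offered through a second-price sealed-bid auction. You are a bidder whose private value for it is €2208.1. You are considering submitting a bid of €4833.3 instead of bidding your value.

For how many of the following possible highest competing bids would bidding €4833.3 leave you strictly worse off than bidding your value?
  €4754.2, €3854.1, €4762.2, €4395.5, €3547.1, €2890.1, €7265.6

The deviation hurts exactly when the highest competing bid lies strictly between €2208.1 and €4833.3 — overbidding then wins at a price above your value.
€4754.2: inside the interval → strictly worse (loss €2546.1).
€3854.1: inside the interval → strictly worse (loss €1646).
€4762.2: inside the interval → strictly worse (loss €2554.1).
€4395.5: inside the interval → strictly worse (loss €2187.4).
€3547.1: inside the interval → strictly worse (loss €1339).
€2890.1: inside the interval → strictly worse (loss €682).
€7265.6: above both → same outcome either way.
Count: 6.

6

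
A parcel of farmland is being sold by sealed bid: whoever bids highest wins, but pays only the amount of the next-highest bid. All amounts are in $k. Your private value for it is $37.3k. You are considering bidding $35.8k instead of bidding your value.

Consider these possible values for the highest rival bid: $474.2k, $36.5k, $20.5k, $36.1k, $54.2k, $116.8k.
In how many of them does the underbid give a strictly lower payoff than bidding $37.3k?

The deviation hurts exactly when the highest competing bid lies strictly between $35.8k and $37.3k — underbidding then forfeits a profitable win.
$474.2k: above both → same outcome either way.
$36.5k: inside the interval → strictly worse (loss $0.8k).
$20.5k: below both → same outcome either way.
$36.1k: inside the interval → strictly worse (loss $1.2k).
$54.2k: above both → same outcome either way.
$116.8k: above both → same outcome either way.
Count: 2.

2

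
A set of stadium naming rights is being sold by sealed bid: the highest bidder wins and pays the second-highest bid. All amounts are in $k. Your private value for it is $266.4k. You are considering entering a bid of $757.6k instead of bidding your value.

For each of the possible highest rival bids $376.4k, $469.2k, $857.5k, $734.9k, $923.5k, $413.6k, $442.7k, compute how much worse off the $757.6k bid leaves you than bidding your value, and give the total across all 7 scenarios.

$1104.8k

The deviation costs you only when the competing bid falls strictly between $266.4k and $757.6k; elsewhere both bids give the same outcome.
$376.4k: truthful payoff $0k, deviation payoff −$110k → loss $110k.
$469.2k: truthful payoff $0k, deviation payoff −$202.8k → loss $202.8k.
$857.5k: outcomes coincide → loss $0k.
$734.9k: truthful payoff $0k, deviation payoff −$468.5k → loss $468.5k.
$923.5k: outcomes coincide → loss $0k.
$413.6k: truthful payoff $0k, deviation payoff −$147.2k → loss $147.2k.
$442.7k: truthful payoff $0k, deviation payoff −$176.3k → loss $176.3k.
Total loss = $110k + $202.8k + $468.5k + $147.2k + $176.3k = $1104.8k.
In a second-price auction your bid sets only whether you win, not what you pay, so bidding your true value is weakly dominant.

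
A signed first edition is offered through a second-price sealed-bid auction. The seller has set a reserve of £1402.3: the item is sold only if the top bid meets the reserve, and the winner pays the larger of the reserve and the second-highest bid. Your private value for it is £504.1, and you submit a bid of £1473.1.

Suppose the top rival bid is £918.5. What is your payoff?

−£898.2

Your bid £1473.1 is the highest and exceeds the reserve.
Price = max(second-highest bid, reserve) = max(£918.5, £1402.3) = £1402.3.
Payoff = £504.1 − £1402.3 = −£898.2.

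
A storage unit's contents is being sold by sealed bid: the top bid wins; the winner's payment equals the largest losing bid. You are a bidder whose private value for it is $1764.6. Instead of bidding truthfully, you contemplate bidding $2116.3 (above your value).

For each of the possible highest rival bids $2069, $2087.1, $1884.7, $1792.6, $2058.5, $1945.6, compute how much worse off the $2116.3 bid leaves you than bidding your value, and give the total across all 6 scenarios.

The deviation costs you only when the competing bid falls strictly between $1764.6 and $2116.3; elsewhere both bids give the same outcome.
$2069: truthful payoff $0, deviation payoff −$304.4 → loss $304.4.
$2087.1: truthful payoff $0, deviation payoff −$322.5 → loss $322.5.
$1884.7: truthful payoff $0, deviation payoff −$120.1 → loss $120.1.
$1792.6: truthful payoff $0, deviation payoff −$28 → loss $28.
$2058.5: truthful payoff $0, deviation payoff −$293.9 → loss $293.9.
$1945.6: truthful payoff $0, deviation payoff −$181 → loss $181.
Total loss = $304.4 + $322.5 + $120.1 + $28 + $293.9 + $181 = $1249.9.

$1249.9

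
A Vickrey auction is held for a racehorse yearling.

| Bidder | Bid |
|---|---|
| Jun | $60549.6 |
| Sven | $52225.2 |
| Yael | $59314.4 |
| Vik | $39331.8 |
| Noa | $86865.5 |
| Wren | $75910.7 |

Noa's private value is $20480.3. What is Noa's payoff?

Highest bid: Noa at $86865.5, so Noa wins.
Second-highest bid: Wren at $75910.7 — that is the price the winner pays.
Noa's payoff = value − price = $20480.3 − $75910.7 = −$55430.4.

−$55430.4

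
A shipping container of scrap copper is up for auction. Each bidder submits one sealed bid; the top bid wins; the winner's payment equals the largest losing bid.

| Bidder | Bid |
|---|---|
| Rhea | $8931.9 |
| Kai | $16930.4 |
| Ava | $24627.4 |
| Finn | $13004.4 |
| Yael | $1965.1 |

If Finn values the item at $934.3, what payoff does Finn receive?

$0

Highest bid: Ava at $24627.4, so Ava wins.
Second-highest bid: Kai at $16930.4 — that is the price the winner pays.
Finn did not win, so Finn pays nothing and receives nothing: payoff $0.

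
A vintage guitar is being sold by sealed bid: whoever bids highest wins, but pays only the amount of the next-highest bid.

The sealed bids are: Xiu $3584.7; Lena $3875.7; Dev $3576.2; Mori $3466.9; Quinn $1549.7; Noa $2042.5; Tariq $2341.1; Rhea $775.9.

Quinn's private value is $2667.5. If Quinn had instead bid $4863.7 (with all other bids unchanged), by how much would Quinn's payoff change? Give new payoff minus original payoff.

−$1208.2

The highest bid among the other bidders is $3875.7; Quinn's bid doesn't change that.
Original bid $1549.7: Quinn is not highest (top rival bid is $3875.7); payoff $0.
Alternative bid $4863.7: Quinn is highest, pays the top rival bid $3875.7; payoff $2667.5 − $3875.7 = −$1208.2.
Change in payoff = −$1208.2 − ($0) = −$1208.2.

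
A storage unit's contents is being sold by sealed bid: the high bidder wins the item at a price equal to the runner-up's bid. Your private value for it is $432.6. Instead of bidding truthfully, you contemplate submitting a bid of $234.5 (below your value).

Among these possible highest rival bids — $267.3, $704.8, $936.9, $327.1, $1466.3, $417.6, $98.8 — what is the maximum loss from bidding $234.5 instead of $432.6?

$165.3

$267.3: truthful gives $165.3, deviation gives $0 → loss $165.3.
$704.8: same outcome either way → loss $0.
$936.9: same outcome either way → loss $0.
$327.1: truthful gives $105.5, deviation gives $0 → loss $105.5.
$1466.3: same outcome either way → loss $0.
$417.6: truthful gives $15, deviation gives $0 → loss $15.
$98.8: same outcome either way → loss $0.
Maximum loss: $165.3.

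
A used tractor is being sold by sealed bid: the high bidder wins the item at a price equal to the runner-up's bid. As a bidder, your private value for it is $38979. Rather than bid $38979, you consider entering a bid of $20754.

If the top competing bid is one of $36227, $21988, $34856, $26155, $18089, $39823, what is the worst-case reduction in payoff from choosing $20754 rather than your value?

$16991

$36227: truthful gives $2752, deviation gives $0 → loss $2752.
$21988: truthful gives $16991, deviation gives $0 → loss $16991.
$34856: truthful gives $4123, deviation gives $0 → loss $4123.
$26155: truthful gives $12824, deviation gives $0 → loss $12824.
$18089: same outcome either way → loss $0.
$39823: same outcome either way → loss $0.
Maximum loss: $16991.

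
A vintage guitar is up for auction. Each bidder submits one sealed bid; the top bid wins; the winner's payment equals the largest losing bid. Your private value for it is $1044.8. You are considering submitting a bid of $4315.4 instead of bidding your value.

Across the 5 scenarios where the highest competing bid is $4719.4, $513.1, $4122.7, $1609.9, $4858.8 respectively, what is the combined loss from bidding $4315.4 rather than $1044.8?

The deviation costs you only when the competing bid falls strictly between $1044.8 and $4315.4; elsewhere both bids give the same outcome.
$4719.4: outcomes coincide → loss $0.
$513.1: outcomes coincide → loss $0.
$4122.7: truthful payoff $0, deviation payoff −$3077.9 → loss $3077.9.
$1609.9: truthful payoff $0, deviation payoff −$565.1 → loss $565.1.
$4858.8: outcomes coincide → loss $0.
Total loss = $3077.9 + $565.1 = $3643.
In a second-price auction your bid sets only whether you win, not what you pay, so bidding your true value is weakly dominant.

$3643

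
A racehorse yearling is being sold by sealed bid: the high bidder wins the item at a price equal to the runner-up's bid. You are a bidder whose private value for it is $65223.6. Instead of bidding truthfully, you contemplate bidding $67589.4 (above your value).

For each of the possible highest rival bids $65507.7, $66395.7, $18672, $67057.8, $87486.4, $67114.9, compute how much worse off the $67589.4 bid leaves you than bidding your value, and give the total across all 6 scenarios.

$5181.7

The deviation costs you only when the competing bid falls strictly between $65223.6 and $67589.4; elsewhere both bids give the same outcome.
$65507.7: truthful payoff $0, deviation payoff −$284.1 → loss $284.1.
$66395.7: truthful payoff $0, deviation payoff −$1172.1 → loss $1172.1.
$18672: outcomes coincide → loss $0.
$67057.8: truthful payoff $0, deviation payoff −$1834.2 → loss $1834.2.
$87486.4: outcomes coincide → loss $0.
$67114.9: truthful payoff $0, deviation payoff −$1891.3 → loss $1891.3.
Total loss = $284.1 + $1172.1 + $1834.2 + $1891.3 = $5181.7.
In a second-price auction your bid sets only whether you win, not what you pay, so bidding your true value is weakly dominant.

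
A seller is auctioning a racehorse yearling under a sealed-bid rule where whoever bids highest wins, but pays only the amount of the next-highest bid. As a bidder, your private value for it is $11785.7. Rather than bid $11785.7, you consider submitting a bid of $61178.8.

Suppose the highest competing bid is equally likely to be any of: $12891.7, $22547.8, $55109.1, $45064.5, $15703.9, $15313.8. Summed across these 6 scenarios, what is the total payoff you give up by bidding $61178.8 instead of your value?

The deviation costs you only when the competing bid falls strictly between $11785.7 and $61178.8; elsewhere both bids give the same outcome.
$12891.7: truthful payoff $0, deviation payoff −$1106 → loss $1106.
$22547.8: truthful payoff $0, deviation payoff −$10762.1 → loss $10762.1.
$55109.1: truthful payoff $0, deviation payoff −$43323.4 → loss $43323.4.
$45064.5: truthful payoff $0, deviation payoff −$33278.8 → loss $33278.8.
$15703.9: truthful payoff $0, deviation payoff −$3918.2 → loss $3918.2.
$15313.8: truthful payoff $0, deviation payoff −$3528.1 → loss $3528.1.
Total loss = $1106 + $10762.1 + $43323.4 + $33278.8 + $3918.2 + $3528.1 = $95916.6.
In a second-price auction your bid sets only whether you win, not what you pay, so bidding your true value is weakly dominant.

$95916.6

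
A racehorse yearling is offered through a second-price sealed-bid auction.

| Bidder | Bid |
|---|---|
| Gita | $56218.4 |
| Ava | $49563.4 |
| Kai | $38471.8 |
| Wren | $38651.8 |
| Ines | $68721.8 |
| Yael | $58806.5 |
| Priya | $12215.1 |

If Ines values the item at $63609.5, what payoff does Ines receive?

$4803

Highest bid: Ines at $68721.8, so Ines wins.
Second-highest bid: Yael at $58806.5 — that is the price the winner pays.
Ines's payoff = value − price = $63609.5 − $58806.5 = $4803.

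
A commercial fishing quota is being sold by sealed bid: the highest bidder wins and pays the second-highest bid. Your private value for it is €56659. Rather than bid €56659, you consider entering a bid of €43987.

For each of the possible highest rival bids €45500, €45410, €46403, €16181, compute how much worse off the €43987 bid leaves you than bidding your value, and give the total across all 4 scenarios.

The deviation costs you only when the competing bid falls strictly between €43987 and €56659; elsewhere both bids give the same outcome.
€45500: truthful payoff €11159, deviation payoff €0 → loss €11159.
€45410: truthful payoff €11249, deviation payoff €0 → loss €11249.
€46403: truthful payoff €10256, deviation payoff €0 → loss €10256.
€16181: outcomes coincide → loss €0.
Total loss = €11159 + €11249 + €10256 = €32664.
In a second-price auction your bid sets only whether you win, not what you pay, so bidding your true value is weakly dominant.

€32664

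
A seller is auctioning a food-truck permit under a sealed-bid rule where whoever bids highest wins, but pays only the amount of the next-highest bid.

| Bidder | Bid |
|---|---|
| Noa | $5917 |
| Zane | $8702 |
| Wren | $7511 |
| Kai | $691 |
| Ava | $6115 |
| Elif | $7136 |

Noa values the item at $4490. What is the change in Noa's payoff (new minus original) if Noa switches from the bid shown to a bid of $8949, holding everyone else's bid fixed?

−$4212

The highest bid among the other bidders is $8702; Noa's bid doesn't change that.
Original bid $5917: Noa is not highest (top rival bid is $8702); payoff $0.
Alternative bid $8949: Noa is highest, pays the top rival bid $8702; payoff $4490 − $8702 = −$4212.
Change in payoff = −$4212 − ($0) = −$4212.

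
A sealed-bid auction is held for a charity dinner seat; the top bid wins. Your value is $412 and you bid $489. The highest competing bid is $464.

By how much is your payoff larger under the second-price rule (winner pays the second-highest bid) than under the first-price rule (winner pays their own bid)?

You have the highest bid, so you win under either rule.
Second-price: pay $464 → payoff −$52.
First-price: pay your own bid $489 → payoff −$77.
Difference = −$52 − (−$77) = $25.

$25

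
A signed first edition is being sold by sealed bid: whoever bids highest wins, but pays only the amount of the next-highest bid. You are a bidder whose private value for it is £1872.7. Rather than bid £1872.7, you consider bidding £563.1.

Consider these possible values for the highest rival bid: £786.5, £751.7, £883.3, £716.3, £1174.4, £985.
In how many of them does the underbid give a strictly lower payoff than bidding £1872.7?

6

The deviation hurts exactly when the highest competing bid lies strictly between £563.1 and £1872.7 — underbidding then forfeits a profitable win.
£786.5: inside the interval → strictly worse (loss £1086.2).
£751.7: inside the interval → strictly worse (loss £1121).
£883.3: inside the interval → strictly worse (loss £989.4).
£716.3: inside the interval → strictly worse (loss £1156.4).
£1174.4: inside the interval → strictly worse (loss £698.3).
£985: inside the interval → strictly worse (loss £887.7).
Count: 6.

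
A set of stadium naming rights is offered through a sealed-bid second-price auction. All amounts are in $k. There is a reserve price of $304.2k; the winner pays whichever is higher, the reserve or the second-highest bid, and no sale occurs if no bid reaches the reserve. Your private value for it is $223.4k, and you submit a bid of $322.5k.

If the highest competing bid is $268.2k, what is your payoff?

−$80.8k

Your bid $322.5k is the highest and exceeds the reserve.
Price = max(second-highest bid, reserve) = max($268.2k, $304.2k) = $304.2k.
Payoff = $223.4k − $304.2k = −$80.8k.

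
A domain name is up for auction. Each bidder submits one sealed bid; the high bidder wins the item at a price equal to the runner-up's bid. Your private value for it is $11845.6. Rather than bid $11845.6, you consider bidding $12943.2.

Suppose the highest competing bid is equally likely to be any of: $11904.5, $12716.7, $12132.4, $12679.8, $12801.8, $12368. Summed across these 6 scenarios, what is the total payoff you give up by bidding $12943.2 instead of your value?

The deviation costs you only when the competing bid falls strictly between $11845.6 and $12943.2; elsewhere both bids give the same outcome.
$11904.5: truthful payoff $0, deviation payoff −$58.9 → loss $58.9.
$12716.7: truthful payoff $0, deviation payoff −$871.1 → loss $871.1.
$12132.4: truthful payoff $0, deviation payoff −$286.8 → loss $286.8.
$12679.8: truthful payoff $0, deviation payoff −$834.2 → loss $834.2.
$12801.8: truthful payoff $0, deviation payoff −$956.2 → loss $956.2.
$12368: truthful payoff $0, deviation payoff −$522.4 → loss $522.4.
Total loss = $58.9 + $871.1 + $286.8 + $834.2 + $956.2 + $522.4 = $3529.6.
Truthful bidding weakly dominates here: raising your bid can only win items priced above your value, and lowering it can only forfeit items priced below.

$3529.6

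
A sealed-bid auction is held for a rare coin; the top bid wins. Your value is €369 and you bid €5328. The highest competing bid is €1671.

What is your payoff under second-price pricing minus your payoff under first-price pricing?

€3657

You have the highest bid, so you win under either rule.
Second-price: pay €1671 → payoff −€1302.
First-price: pay your own bid €5328 → payoff −€4959.
Difference = −€1302 − (−€4959) = €3657.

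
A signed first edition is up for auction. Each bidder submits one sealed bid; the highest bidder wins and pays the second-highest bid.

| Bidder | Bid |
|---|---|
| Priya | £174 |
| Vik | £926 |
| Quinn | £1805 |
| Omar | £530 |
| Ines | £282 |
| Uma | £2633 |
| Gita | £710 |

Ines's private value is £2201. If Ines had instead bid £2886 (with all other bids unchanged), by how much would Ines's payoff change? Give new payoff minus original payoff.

−£432

The highest bid among the other bidders is £2633; Ines's bid doesn't change that.
Original bid £282: Ines is not highest (top rival bid is £2633); payoff £0.
Alternative bid £2886: Ines is highest, pays the top rival bid £2633; payoff £2201 − £2633 = −£432.
Change in payoff = −£432 − (£0) = −£432.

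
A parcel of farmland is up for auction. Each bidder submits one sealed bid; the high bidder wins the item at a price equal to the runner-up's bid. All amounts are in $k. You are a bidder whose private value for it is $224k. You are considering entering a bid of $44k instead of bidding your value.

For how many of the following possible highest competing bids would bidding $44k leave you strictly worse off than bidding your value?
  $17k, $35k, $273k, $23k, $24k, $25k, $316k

0

The deviation hurts exactly when the highest competing bid lies strictly between $44k and $224k — underbidding then forfeits a profitable win.
$17k: below both → same outcome either way.
$35k: below both → same outcome either way.
$273k: above both → same outcome either way.
$23k: below both → same outcome either way.
$24k: below both → same outcome either way.
$25k: below both → same outcome either way.
$316k: above both → same outcome either way.
Count: 0.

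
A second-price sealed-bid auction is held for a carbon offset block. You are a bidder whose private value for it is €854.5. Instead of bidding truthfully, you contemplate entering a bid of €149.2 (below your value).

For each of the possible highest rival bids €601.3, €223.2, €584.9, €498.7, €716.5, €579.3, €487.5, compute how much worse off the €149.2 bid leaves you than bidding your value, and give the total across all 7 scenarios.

€2290.1

The deviation costs you only when the competing bid falls strictly between €149.2 and €854.5; elsewhere both bids give the same outcome.
€601.3: truthful payoff €253.2, deviation payoff €0 → loss €253.2.
€223.2: truthful payoff €631.3, deviation payoff €0 → loss €631.3.
€584.9: truthful payoff €269.6, deviation payoff €0 → loss €269.6.
€498.7: truthful payoff €355.8, deviation payoff €0 → loss €355.8.
€716.5: truthful payoff €138, deviation payoff €0 → loss €138.
€579.3: truthful payoff €275.2, deviation payoff €0 → loss €275.2.
€487.5: truthful payoff €367, deviation payoff €0 → loss €367.
Total loss = €253.2 + €631.3 + €269.6 + €355.8 + €138 + €275.2 + €367 = €2290.1.
Because the price is fixed by the runner-up's bid, deviating from your value can only change a good outcome into a bad one — never the reverse.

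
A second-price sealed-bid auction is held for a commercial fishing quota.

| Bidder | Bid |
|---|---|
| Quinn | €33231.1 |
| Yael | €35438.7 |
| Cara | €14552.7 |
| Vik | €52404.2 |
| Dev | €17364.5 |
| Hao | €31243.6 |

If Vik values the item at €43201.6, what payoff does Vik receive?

Highest bid: Vik at €52404.2, so Vik wins.
Second-highest bid: Yael at €35438.7 — that is the price the winner pays.
Vik's payoff = value − price = €43201.6 − €35438.7 = €7762.9.

€7762.9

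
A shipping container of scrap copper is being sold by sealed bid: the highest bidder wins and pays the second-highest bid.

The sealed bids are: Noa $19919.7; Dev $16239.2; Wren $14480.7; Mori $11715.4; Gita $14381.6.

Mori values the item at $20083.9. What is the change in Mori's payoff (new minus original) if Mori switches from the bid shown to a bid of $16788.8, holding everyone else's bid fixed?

$0

The highest bid among the other bidders is $19919.7; Mori's bid doesn't change that.
Original bid $11715.4: Mori is not highest (top rival bid is $19919.7); payoff $0.
Alternative bid $16788.8: Mori is not highest (top rival bid is $19919.7); payoff $0.
Change in payoff = $0 − ($0) = $0.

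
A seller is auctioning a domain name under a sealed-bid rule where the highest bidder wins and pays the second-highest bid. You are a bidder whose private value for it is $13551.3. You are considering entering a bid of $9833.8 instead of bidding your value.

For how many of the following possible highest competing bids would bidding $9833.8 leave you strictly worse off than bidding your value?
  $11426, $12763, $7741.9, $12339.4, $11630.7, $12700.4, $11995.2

6

The deviation hurts exactly when the highest competing bid lies strictly between $9833.8 and $13551.3 — underbidding then forfeits a profitable win.
$11426: inside the interval → strictly worse (loss $2125.3).
$12763: inside the interval → strictly worse (loss $788.3).
$7741.9: below both → same outcome either way.
$12339.4: inside the interval → strictly worse (loss $1211.9).
$11630.7: inside the interval → strictly worse (loss $1920.6).
$12700.4: inside the interval → strictly worse (loss $850.9).
$11995.2: inside the interval → strictly worse (loss $1556.1).
Count: 6.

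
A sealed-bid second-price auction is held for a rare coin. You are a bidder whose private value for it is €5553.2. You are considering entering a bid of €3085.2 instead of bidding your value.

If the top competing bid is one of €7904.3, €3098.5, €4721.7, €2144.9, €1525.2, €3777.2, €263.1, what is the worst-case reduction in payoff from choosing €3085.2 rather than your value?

€7904.3: same outcome either way → loss €0.
€3098.5: truthful gives €2454.7, deviation gives €0 → loss €2454.7.
€4721.7: truthful gives €831.5, deviation gives €0 → loss €831.5.
€2144.9: same outcome either way → loss €0.
€1525.2: same outcome either way → loss €0.
€3777.2: truthful gives €1776, deviation gives €0 → loss €1776.
€263.1: same outcome either way → loss €0.
Maximum loss: €2454.7.

€2454.7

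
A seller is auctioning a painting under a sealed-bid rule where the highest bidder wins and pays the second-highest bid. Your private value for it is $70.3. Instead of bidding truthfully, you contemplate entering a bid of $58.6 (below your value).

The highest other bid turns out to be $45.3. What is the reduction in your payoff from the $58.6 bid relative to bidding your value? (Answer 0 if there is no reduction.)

$0

Bidding your value $70.3: you win (since $70.3 > $45.3) and pay $45.3. Payoff $25.
Bidding $58.6: you win and pay $45.3. Payoff $70.3 − $45.3 = $25.
Difference = $25 − $25 = $0; both bids lead to the same outcome because the competing bid is below both your value and your alternative bid.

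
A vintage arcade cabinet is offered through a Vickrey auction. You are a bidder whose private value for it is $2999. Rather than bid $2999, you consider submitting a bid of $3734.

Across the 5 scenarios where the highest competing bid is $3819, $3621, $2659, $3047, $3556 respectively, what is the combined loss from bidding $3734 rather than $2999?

The deviation costs you only when the competing bid falls strictly between $2999 and $3734; elsewhere both bids give the same outcome.
$3819: outcomes coincide → loss $0.
$3621: truthful payoff $0, deviation payoff −$622 → loss $622.
$2659: outcomes coincide → loss $0.
$3047: truthful payoff $0, deviation payoff −$48 → loss $48.
$3556: truthful payoff $0, deviation payoff −$557 → loss $557.
Total loss = $622 + $48 + $557 = $1227.

$1227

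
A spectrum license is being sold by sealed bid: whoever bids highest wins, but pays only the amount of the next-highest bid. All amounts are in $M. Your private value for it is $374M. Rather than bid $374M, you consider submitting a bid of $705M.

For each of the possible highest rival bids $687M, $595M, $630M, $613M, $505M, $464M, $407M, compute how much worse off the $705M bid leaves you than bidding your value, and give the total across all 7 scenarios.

$1283M

The deviation costs you only when the competing bid falls strictly between $374M and $705M; elsewhere both bids give the same outcome.
$687M: truthful payoff $0M, deviation payoff −$313M → loss $313M.
$595M: truthful payoff $0M, deviation payoff −$221M → loss $221M.
$630M: truthful payoff $0M, deviation payoff −$256M → loss $256M.
$613M: truthful payoff $0M, deviation payoff −$239M → loss $239M.
$505M: truthful payoff $0M, deviation payoff −$131M → loss $131M.
$464M: truthful payoff $0M, deviation payoff −$90M → loss $90M.
$407M: truthful payoff $0M, deviation payoff −$33M → loss $33M.
Total loss = $313M + $221M + $256M + $239M + $131M + $90M + $33M = $1283M.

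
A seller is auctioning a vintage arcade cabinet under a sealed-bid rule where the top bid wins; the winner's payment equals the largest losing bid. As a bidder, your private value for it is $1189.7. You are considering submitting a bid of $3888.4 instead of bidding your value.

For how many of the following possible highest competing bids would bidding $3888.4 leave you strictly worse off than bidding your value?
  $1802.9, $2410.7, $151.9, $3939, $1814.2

3

The deviation hurts exactly when the highest competing bid lies strictly between $1189.7 and $3888.4 — overbidding then wins at a price above your value.
$1802.9: inside the interval → strictly worse (loss $613.2).
$2410.7: inside the interval → strictly worse (loss $1221).
$151.9: below both → same outcome either way.
$3939: above both → same outcome either way.
$1814.2: inside the interval → strictly worse (loss $624.5).
Count: 3.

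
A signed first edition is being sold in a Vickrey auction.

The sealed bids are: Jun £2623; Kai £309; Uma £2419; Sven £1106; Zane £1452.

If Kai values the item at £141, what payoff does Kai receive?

Highest bid: Jun at £2623, so Jun wins.
Second-highest bid: Uma at £2419 — that is the price the winner pays.
Kai did not win, so Kai pays nothing and receives nothing: payoff £0.

£0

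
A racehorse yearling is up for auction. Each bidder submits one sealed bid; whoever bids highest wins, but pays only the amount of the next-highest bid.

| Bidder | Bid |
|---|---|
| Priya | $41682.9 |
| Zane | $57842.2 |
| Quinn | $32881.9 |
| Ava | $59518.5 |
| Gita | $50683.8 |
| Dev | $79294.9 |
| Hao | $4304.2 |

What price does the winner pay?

$59518.5

Highest bid: Dev at $79294.9, so Dev wins.
Second-highest bid: Ava at $59518.5 — that is the price the winner pays.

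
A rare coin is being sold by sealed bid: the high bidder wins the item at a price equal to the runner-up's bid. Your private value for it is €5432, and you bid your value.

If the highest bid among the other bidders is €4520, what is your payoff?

Your bid €5432 exceeds the highest competing bid €4520, so you win.
In a second-price auction the winner pays the second-highest bid, €4520.
Payoff = value − price = €5432 − €4520 = €912.

€912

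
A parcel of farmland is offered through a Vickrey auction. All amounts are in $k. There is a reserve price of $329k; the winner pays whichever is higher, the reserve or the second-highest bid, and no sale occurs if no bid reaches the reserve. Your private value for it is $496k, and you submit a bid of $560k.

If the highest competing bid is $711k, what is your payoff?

$0k

Your bid $560k is below the highest competing bid $711k, so you lose. Payoff $0k.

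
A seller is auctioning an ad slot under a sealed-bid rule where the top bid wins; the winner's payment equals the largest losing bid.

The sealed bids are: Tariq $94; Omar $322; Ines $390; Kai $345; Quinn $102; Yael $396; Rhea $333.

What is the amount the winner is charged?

$390

Highest bid: Yael at $396, so Yael wins.
Second-highest bid: Ines at $390 — that is the price the winner pays.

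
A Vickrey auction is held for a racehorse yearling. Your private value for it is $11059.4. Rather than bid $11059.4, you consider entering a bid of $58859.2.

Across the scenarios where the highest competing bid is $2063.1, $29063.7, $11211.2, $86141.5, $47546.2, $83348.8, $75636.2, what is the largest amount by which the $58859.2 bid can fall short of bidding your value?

$36486.8

$2063.1: same outcome either way → loss $0.
$29063.7: truthful gives $0, deviation gives −$18004.3 → loss $18004.3.
$11211.2: truthful gives $0, deviation gives −$151.8 → loss $151.8.
$86141.5: same outcome either way → loss $0.
$47546.2: truthful gives $0, deviation gives −$36486.8 → loss $36486.8.
$83348.8: same outcome either way → loss $0.
$75636.2: same outcome either way → loss $0.
Maximum loss: $36486.8.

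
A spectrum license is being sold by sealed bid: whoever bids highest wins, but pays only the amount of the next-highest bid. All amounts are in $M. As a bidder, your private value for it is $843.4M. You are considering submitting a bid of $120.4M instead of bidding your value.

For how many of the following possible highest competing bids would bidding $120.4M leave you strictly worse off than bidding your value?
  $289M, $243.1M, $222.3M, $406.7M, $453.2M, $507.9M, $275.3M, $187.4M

8

The deviation hurts exactly when the highest competing bid lies strictly between $120.4M and $843.4M — underbidding then forfeits a profitable win.
$289M: inside the interval → strictly worse (loss $554.4M).
$243.1M: inside the interval → strictly worse (loss $600.3M).
$222.3M: inside the interval → strictly worse (loss $621.1M).
$406.7M: inside the interval → strictly worse (loss $436.7M).
$453.2M: inside the interval → strictly worse (loss $390.2M).
$507.9M: inside the interval → strictly worse (loss $335.5M).
$275.3M: inside the interval → strictly worse (loss $568.1M).
$187.4M: inside the interval → strictly worse (loss $656M).
Count: 8.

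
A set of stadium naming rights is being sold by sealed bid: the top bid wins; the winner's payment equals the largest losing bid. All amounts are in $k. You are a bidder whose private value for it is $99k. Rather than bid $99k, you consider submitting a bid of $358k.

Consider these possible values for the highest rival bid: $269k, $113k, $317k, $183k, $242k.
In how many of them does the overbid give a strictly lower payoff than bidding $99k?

The deviation hurts exactly when the highest competing bid lies strictly between $99k and $358k — overbidding then wins at a price above your value.
$269k: inside the interval → strictly worse (loss $170k).
$113k: inside the interval → strictly worse (loss $14k).
$317k: inside the interval → strictly worse (loss $218k).
$183k: inside the interval → strictly worse (loss $84k).
$242k: inside the interval → strictly worse (loss $143k).
Count: 5.

5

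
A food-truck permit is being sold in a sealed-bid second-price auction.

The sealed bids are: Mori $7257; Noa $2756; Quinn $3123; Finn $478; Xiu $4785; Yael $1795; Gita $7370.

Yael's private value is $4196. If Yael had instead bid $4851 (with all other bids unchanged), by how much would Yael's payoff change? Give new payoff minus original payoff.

The highest bid among the other bidders is $7370; Yael's bid doesn't change that.
Original bid $1795: Yael is not highest (top rival bid is $7370); payoff $0.
Alternative bid $4851: Yael is not highest (top rival bid is $7370); payoff $0.
Change in payoff = $0 − ($0) = $0.

$0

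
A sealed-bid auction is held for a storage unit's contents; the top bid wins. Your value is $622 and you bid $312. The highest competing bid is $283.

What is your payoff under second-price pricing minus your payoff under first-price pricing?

$29

You have the highest bid, so you win under either rule.
Second-price: pay $283 → payoff $339.
First-price: pay your own bid $312 → payoff $310.
Difference = $339 − ($310) = $29.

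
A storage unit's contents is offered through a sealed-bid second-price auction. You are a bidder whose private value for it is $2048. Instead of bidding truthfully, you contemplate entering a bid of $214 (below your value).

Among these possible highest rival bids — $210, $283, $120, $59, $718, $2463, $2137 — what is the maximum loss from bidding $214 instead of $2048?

$210: same outcome either way → loss $0.
$283: truthful gives $1765, deviation gives $0 → loss $1765.
$120: same outcome either way → loss $0.
$59: same outcome either way → loss $0.
$718: truthful gives $1330, deviation gives $0 → loss $1330.
$2463: same outcome either way → loss $0.
$2137: same outcome either way → loss $0.
Maximum loss: $1765.

$1765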